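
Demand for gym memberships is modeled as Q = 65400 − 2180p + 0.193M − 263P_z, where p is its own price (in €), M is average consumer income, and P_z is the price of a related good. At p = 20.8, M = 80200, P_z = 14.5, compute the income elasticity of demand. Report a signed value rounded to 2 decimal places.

At the given values, Q = 65400 − 2180(20.8) + 0.193(80200) − 263(14.5) = 31721.1.
∂Q/∂M = 0.193.
E = (0.193) × (80200/31721.1) = 0.4879…

0.49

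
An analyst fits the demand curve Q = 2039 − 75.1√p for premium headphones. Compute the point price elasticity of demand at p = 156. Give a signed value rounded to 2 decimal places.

dQ/dp = −75.1/(2√p) = -3.00641. At p = 156, Q = 1101.
Ed = (dQ/dp)·(p/Q) = (-3.00641) × (156/1101) = -0.4259…

-0.43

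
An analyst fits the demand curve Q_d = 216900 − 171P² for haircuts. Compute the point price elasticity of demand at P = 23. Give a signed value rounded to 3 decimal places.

dQ_d/dP = −2·171·P = -7866. At P = 23, Q_d = 126441.
Ed = (dQ_d/dP)·(P/Q_d) = (-7866) × (23/126441) = -1.43084…

-1.431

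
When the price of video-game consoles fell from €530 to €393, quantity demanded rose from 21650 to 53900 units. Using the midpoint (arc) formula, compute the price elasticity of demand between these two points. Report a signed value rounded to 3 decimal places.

-2.876

%ΔQ = (53900 − 21650) / [(21650 + 53900)/2] = 32250/37775 = 0.853739…
%ΔP = (393 − 530) / [(530 + 393)/2] = -137/461.5 = -0.296858…
Arc Ed = %ΔQ / %ΔP = (32250/37775) / (-137/461.5) = -2.87591…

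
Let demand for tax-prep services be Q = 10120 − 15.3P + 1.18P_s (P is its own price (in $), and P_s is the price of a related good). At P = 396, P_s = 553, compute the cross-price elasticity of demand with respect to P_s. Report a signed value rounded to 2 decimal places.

At the given values, Q = 10120 − 15.3(396) + 1.18(553) = 4713.74.
∂Q/∂P_s = 1.18.
E = (1.18) × (553/4713.74) = 0.1384…

0.14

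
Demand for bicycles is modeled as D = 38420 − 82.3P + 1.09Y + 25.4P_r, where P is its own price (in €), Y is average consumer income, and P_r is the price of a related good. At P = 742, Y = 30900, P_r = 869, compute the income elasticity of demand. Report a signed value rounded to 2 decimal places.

1.02

At the given values, D = 38420 − 82.3(742) + 1.09(30900) + 25.4(869) = 33107.
∂D/∂Y = 1.09.
E = (1.09) × (30900/33107) = 1.0173…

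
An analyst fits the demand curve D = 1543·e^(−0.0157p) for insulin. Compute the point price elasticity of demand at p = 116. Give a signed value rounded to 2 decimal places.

-1.82

dD/dp = −0.0157·D = -3.92038. At p = 116, D = 249.706.
Ed = (dD/dp)·(p/D) = (-3.92038) × (116/249.706) = -1.8212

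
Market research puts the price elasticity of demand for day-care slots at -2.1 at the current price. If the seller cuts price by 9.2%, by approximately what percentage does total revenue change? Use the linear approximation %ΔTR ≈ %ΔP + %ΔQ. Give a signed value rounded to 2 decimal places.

%ΔQ ≈ Ed × %ΔP = (-2.1) × (-9.2%) = +19.3200%
%ΔTR ≈ %ΔP + %ΔQ = (-9.2%) + (+19.3200%) = +10.1200%

+10.12%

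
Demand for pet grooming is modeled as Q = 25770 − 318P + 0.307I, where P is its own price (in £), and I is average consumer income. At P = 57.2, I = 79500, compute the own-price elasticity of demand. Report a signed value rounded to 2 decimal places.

-0.57

At the given values, Q = 25770 − 318(57.2) + 0.307(79500) = 31986.9.
∂Q/∂P = −318.
E = (-318) × (57.2/31986.9) = -0.5686…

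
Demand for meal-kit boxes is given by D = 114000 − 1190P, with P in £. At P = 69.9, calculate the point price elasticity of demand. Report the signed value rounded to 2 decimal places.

-2.70

dD/dP = −1190. At P = 69.9, D = 114000 − 1190(69.9) = 30819.
Ed = (dD/dP)·(P/D) = −1190 × (69.9/30819) = -2.6990…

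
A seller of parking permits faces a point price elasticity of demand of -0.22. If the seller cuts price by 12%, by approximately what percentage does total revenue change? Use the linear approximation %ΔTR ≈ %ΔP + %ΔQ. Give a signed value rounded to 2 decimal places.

%ΔQ ≈ Ed × %ΔP = (-0.22) × (-12%) = +2.6400%
%ΔTR ≈ %ΔP + %ΔQ = (-12%) + (+2.6400%) = -9.3600%

-9.36%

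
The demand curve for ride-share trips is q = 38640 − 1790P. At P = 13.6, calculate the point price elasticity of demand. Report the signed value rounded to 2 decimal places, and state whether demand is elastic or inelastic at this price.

dq/dP = −1790. At P = 13.6, q = 38640 − 1790(13.6) = 14296.
Ed = (dq/dP)·(P/q) = −1790 × (13.6/14296) = -1.7028…
|Ed| = 1.70 > 1, so demand is elastic.

-1.70; elastic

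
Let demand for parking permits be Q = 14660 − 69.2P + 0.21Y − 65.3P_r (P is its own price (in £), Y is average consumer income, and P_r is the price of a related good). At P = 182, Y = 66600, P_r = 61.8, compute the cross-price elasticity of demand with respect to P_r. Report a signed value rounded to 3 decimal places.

-0.336

At the given values, Q = 14660 − 69.2(182) + 0.21(66600) − 65.3(61.8) = 12016.06.
∂Q/∂P_r = -65.3.
E = (-65.3) × (61.8/12016.06) = -0.33584…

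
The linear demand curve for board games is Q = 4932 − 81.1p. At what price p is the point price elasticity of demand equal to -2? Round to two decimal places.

40.54

Ed = −81.1p/(4932 − 81.1p). Set this equal to -2:
81.1p = 2·(4932 − 81.1p) ⇒ 81.1p(1 + 2) = 2·4932
p = 2·4932 / (81.1·3) = 40.5425…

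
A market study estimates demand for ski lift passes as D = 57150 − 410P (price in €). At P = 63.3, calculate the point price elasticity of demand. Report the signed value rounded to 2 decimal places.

-0.83

dD/dP = −410. At P = 63.3, D = 57150 − 410(63.3) = 31197.
Ed = (dD/dP)·(P/D) = −410 × (63.3/31197) = -0.8319…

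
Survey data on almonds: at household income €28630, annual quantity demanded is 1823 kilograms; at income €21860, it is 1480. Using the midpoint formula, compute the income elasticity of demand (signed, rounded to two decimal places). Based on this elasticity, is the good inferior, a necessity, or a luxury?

%ΔQ = (1480 − 1823)/[( 1823 + 1480)/2] = -343/1651.5 = -0.207689…
%ΔIncome = (21860 − 28630)/[( 28630 + 21860)/2] = -6770/25245 = -0.268171…
E_income = (-343/1651.5) / (-6770/25245) = 0.7744…
0 < E_income < 1 ⇒ normal good, necessity.

0.77; necessity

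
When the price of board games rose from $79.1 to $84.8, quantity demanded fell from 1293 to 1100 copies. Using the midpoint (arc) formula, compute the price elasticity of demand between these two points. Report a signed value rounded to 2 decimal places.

%ΔQ = (1100 − 1293) / [(1293 + 1100)/2] = -193/1196.5 = -0.161303…
%ΔP = (84.8 − 79.1) / [(79.1 + 84.8)/2] = 5.7/81.95 = 0.069554…
Arc Ed = %ΔQ / %ΔP = (-193/1196.5) / (5.7/81.95) = -2.3190…

-2.32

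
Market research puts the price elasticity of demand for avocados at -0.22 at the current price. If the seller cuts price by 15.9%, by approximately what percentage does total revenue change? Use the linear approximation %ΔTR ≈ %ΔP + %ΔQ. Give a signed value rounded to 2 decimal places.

-12.40%

%ΔQ ≈ Ed × %ΔP = (-0.22) × (-15.9%) = +3.4980%
%ΔTR ≈ %ΔP + %ΔQ = (-15.9%) + (+3.4980%) = -12.4020%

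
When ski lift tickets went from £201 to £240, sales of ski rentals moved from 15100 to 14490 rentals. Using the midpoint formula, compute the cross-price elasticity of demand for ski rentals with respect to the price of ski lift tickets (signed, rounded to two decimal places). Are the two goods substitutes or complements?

-0.23; complements

%ΔQ_{ski rentals} = (14490 − 15100)/avg = -610/14795 = -0.041230…
%ΔP_{ski lift tickets} = (240 − 201)/avg = 39/220.5 = 0.176870…
E_cross = (-610/14795) / (39/220.5) = -0.2331…
E_cross < 0 ⇒ the goods are complements.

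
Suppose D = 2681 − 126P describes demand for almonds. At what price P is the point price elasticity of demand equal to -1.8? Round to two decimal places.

Ed = −126P/(2681 − 126P). Set this equal to -1.8:
126P = 1.8·(2681 − 126P) ⇒ 126P(1 + 1.8) = 1.8·2681
P = 1.8·2681 / (126·2.8) = 13.6785…

13.68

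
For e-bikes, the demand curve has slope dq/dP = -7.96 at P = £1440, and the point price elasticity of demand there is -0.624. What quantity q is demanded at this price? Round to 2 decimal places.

Ed = (dq/dP)·(P/q) ⇒ q = (dq/dP)·P/Ed = (-7.96)·1440/(-0.624) = 18369.2307…

18369.23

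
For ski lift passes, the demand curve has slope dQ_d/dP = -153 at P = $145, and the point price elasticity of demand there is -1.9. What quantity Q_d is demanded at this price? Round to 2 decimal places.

Ed = (dQ_d/dP)·(P/Q_d) ⇒ Q_d = (dQ_d/dP)·P/Ed = (-153)·145/(-1.9) = 11676.3157…

11676.32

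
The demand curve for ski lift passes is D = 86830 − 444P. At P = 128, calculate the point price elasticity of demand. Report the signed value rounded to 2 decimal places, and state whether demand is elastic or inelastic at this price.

dD/dP = −444. At P = 128, D = 86830 − 444(128) = 29998.
Ed = (dD/dP)·(P/D) = −444 × (128/29998) = -1.8945…
|Ed| = 1.89 > 1, so demand is elastic.

-1.89; elastic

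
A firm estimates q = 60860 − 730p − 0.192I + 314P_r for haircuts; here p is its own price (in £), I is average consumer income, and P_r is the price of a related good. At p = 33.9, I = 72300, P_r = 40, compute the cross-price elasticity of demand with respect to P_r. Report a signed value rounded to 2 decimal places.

0.36

At the given values, q = 60860 − 730(33.9) − 0.192(72300) + 314(40) = 34791.4.
∂q/∂P_r = 314.
E = (314) × (40/34791.4) = 0.3610…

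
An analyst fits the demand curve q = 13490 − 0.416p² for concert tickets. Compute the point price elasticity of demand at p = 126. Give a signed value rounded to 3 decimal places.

dq/dp = −2·0.416·p = -104.832. At p = 126, q = 6885.584.
Ed = (dq/dp)·(p/q) = (-104.832) × (126/6885.584) = -1.91833…

-1.918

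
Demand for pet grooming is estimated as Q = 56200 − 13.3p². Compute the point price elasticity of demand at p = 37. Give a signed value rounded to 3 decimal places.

dQ/dp = −2·13.3·p = -984.2. At p = 37, Q = 37992.3.
Ed = (dQ/dp)·(p/Q) = (-984.2) × (37/37992.3) = -0.95849…

-0.958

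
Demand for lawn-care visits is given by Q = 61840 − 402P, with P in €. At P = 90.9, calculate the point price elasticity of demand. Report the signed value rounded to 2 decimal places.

dQ/dP = −402. At P = 90.9, Q = 61840 − 402(90.9) = 25298.2.
Ed = (dQ/dP)·(P/Q) = −402 × (90.9/25298.2) = -1.4444…

-1.44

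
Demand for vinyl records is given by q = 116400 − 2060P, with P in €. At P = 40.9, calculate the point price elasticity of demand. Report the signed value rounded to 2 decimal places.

dq/dP = −2060. At P = 40.9, q = 116400 − 2060(40.9) = 32146.
Ed = (dq/dP)·(P/q) = −2060 × (40.9/32146) = -2.6209…

-2.62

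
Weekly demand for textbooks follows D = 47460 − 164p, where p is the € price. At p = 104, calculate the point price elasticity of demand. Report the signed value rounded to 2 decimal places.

dD/dp = −164. At p = 104, D = 47460 − 164(104) = 30404.
Ed = (dD/dp)·(p/D) = −164 × (104/30404) = -0.5609…

-0.56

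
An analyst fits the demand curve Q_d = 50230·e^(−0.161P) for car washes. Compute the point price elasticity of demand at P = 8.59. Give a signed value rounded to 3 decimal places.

dQ_d/dP = −0.161·Q_d = -2028.45. At P = 8.59, Q_d = 12599.1.
Ed = (dQ_d/dP)·(P/Q_d) = (-2028.45) × (8.59/12599.1) = -1.38299

-1.383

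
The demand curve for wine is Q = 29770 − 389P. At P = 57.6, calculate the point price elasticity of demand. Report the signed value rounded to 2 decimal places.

dQ/dP = −389. At P = 57.6, Q = 29770 − 389(57.6) = 7363.6.
Ed = (dQ/dP)·(P/Q) = −389 × (57.6/7363.6) = -3.0428…

-3.04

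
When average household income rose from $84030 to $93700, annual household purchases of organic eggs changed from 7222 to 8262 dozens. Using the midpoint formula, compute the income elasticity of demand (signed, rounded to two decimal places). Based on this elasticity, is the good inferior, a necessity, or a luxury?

%ΔQ = (8262 − 7222)/[( 7222 + 8262)/2] = 1040/7742 = 0.134332…
%ΔIncome = (93700 − 84030)/[( 84030 + 93700)/2] = 9670/88865 = 0.108816…
E_income = (1040/7742) / (9670/88865) = 1.2344…
E_income > 1 ⇒ normal good, luxury.

1.23; luxury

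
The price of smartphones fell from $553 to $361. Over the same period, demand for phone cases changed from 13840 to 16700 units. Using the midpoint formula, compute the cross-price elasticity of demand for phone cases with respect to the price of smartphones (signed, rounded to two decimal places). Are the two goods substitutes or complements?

%ΔQ_{phone cases} = (16700 − 13840)/avg = 2860/15270 = 0.187295…
%ΔP_{smartphones} = (361 − 553)/avg = -192/457 = -0.420131…
E_cross = (2860/15270) / (-192/457) = -0.4458…
E_cross < 0 ⇒ the goods are complements.

-0.45; complements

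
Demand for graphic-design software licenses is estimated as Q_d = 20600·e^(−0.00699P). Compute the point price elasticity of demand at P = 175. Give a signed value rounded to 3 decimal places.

-1.223

dQ_d/dP = −0.00699·Q_d = -42.3734. At P = 175, Q_d = 6062.01.
Ed = (dQ_d/dP)·(P/Q_d) = (-42.3734) × (175/6062.01) = -1.22325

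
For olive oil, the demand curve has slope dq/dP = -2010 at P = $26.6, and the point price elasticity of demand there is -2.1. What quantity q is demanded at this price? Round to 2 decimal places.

25460.00

Ed = (dq/dP)·(P/q) ⇒ q = (dq/dP)·P/Ed = (-2010)·26.6/(-2.1) = 25460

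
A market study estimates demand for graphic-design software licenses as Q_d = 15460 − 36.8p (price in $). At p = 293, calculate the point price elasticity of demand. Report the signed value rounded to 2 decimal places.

dQ_d/dp = −36.8. At p = 293, Q_d = 15460 − 36.8(293) = 4677.6.
Ed = (dQ_d/dp)·(p/Q_d) = −36.8 × (293/4677.6) = -2.3051…

-2.31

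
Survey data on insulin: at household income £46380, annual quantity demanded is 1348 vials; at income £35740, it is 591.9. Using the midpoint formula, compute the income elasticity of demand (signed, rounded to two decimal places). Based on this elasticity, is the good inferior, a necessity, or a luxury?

%ΔQ = (591.9 − 1348)/[( 1348 + 591.9)/2] = -756.1/969.95 = -0.779524…
%ΔIncome = (35740 − 46380)/[( 46380 + 35740)/2] = -10640/41060 = -0.259132…
E_income = (-756.1/969.95) / (-10640/41060) = 3.0082…
E_income > 1 ⇒ normal good, luxury.

3.01; luxury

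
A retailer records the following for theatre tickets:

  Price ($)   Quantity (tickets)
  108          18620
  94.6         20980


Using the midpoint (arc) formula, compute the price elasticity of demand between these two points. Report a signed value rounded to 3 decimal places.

%ΔQ = (20980 − 18620) / [(18620 + 20980)/2] = 2360/19800 = 0.119191…
%ΔP = (94.6 − 108) / [(108 + 94.6)/2] = -13.4/101.3 = -0.132280…
Arc Ed = %ΔQ / %ΔP = (2360/19800) / (-13.4/101.3) = -0.90105…

-0.901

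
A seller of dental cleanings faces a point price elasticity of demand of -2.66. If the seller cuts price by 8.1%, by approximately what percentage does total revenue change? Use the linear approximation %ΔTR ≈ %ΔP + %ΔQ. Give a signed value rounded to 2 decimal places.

%ΔQ ≈ Ed × %ΔP = (-2.66) × (-8.1%) = +21.5460%
%ΔTR ≈ %ΔP + %ΔQ = (-8.1%) + (+21.5460%) = +13.4460%

+13.45%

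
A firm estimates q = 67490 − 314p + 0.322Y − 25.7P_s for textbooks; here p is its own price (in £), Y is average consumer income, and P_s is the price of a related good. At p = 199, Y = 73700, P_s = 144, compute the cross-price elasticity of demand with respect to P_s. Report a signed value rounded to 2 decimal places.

At the given values, q = 67490 − 314(199) + 0.322(73700) − 25.7(144) = 25034.6.
∂q/∂P_s = -25.7.
E = (-25.7) × (144/25034.6) = -0.1478…

-0.15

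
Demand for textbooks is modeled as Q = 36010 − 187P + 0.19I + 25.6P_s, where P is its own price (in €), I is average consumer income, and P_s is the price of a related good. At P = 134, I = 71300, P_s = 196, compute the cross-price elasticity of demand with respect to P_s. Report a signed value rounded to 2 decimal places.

At the given values, Q = 36010 − 187(134) + 0.19(71300) + 25.6(196) = 29516.6.
∂Q/∂P_s = 25.6.
E = (25.6) × (196/29516.6) = 0.1699…

0.17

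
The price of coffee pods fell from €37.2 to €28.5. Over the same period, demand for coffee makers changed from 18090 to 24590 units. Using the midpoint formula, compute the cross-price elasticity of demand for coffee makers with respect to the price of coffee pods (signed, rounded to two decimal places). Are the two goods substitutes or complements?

-1.15; complements

%ΔQ_{coffee makers} = (24590 − 18090)/avg = 6500/21340 = 0.304592…
%ΔP_{coffee pods} = (28.5 − 37.2)/avg = -8.7/32.85 = -0.264840…
E_cross = (6500/21340) / (-8.7/32.85) = -1.1500…
E_cross < 0 ⇒ the goods are complements.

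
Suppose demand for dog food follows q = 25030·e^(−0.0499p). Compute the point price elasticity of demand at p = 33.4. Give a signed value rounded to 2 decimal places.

dq/dp = −0.0499·q = -235.907. At p = 33.4, q = 4727.59.
Ed = (dq/dp)·(p/q) = (-235.907) × (33.4/4727.59) = -1.6666…

-1.67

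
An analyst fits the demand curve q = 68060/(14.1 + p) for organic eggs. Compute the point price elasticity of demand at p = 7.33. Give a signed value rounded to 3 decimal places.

-0.342

dq/dp = −68060/(14.1 + p)² = -148.2. At p = 7.33, q = 3175.92.
Ed = (dq/dp)·(p/q) = (-148.2) × (7.33/3175.92) = -0.34204…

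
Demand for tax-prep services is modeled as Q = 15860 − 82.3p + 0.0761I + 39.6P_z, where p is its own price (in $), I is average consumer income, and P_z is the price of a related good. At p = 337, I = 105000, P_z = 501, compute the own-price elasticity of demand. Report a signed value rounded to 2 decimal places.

-1.74

At the given values, Q = 15860 − 82.3(337) + 0.0761(105000) + 39.6(501) = 15955.
∂Q/∂p = −82.3.
E = (-82.3) × (337/15955) = -1.7383…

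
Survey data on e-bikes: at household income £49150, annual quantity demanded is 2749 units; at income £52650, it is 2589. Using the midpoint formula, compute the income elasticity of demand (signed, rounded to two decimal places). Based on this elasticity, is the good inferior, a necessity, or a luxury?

-0.87; inferior

%ΔQ = (2589 − 2749)/[( 2749 + 2589)/2] = -160/2669 = -0.059947…
%ΔIncome = (52650 − 49150)/[( 49150 + 52650)/2] = 3500/50900 = 0.068762…
E_income = (-160/2669) / (3500/50900) = -0.8718…
E_income < 0 ⇒ inferior good.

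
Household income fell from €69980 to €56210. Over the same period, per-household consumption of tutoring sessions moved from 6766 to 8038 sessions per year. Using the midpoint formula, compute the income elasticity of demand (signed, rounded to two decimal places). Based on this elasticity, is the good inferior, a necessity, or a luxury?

%ΔQ = (8038 − 6766)/[( 6766 + 8038)/2] = 1272/7402 = 0.171845…
%ΔIncome = (56210 − 69980)/[( 69980 + 56210)/2] = -13770/63095 = -0.218242…
E_income = (1272/7402) / (-13770/63095) = -0.7874…
E_income < 0 ⇒ inferior good.

-0.79; inferior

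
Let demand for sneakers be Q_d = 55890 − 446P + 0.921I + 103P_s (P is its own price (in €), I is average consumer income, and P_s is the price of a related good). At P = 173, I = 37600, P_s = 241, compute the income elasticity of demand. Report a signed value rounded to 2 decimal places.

At the given values, Q_d = 55890 − 446(173) + 0.921(37600) + 103(241) = 38184.6.
∂Q_d/∂I = 0.921.
E = (0.921) × (37600/38184.6) = 0.9068…

0.91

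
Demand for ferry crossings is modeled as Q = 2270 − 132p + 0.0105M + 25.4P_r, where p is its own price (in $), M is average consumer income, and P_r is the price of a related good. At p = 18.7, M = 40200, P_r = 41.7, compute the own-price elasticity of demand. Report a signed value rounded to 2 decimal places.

At the given values, Q = 2270 − 132(18.7) + 0.0105(40200) + 25.4(41.7) = 1282.88.
∂Q/∂p = −132.
E = (-132) × (18.7/1282.88) = -1.9241…

-1.92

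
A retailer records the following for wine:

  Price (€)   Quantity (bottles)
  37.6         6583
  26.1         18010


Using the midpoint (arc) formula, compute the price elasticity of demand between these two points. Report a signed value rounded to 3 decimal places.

%ΔQ = (18010 − 6583) / [(6583 + 18010)/2] = 11427/12296.5 = 0.929288…
%ΔP = (26.1 − 37.6) / [(37.6 + 26.1)/2] = -11.5/31.85 = -0.361067…
Arc Ed = %ΔQ / %ΔP = (11427/12296.5) / (-11.5/31.85) = -2.57372…

-2.574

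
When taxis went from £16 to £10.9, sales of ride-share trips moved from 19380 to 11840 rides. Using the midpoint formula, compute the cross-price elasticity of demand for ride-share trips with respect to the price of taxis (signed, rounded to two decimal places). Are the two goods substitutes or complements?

1.27; substitutes

%ΔQ_{ride-share trips} = (11840 − 19380)/avg = -7540/15610 = -0.483023…
%ΔP_{taxis} = (10.9 − 16)/avg = -5.1/13.45 = -0.379182…
E_cross = (-7540/15610) / (-5.1/13.45) = 1.2738…
E_cross > 0 ⇒ the goods are substitutes.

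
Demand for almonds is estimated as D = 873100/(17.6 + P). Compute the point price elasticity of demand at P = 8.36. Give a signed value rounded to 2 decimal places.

-0.32

dD/dP = −873100/(17.6 + P)² = -1295.55. At P = 8.36, D = 33632.5.
Ed = (dD/dP)·(P/D) = (-1295.55) × (8.36/33632.5) = -0.3220…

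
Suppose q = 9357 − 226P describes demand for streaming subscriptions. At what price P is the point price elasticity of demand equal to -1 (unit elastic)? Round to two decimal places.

20.70

Ed = −226P/(9357 − 226P). Set this equal to -1:
226P = 1·(9357 − 226P) ⇒ 226P(1 + 1) = 1·9357
P = 1·9357 / (226·2) = 20.7013…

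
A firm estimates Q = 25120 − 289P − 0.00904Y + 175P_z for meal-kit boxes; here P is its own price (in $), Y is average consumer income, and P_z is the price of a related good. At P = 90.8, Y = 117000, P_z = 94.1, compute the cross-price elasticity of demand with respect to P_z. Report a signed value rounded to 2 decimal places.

At the given values, Q = 25120 − 289(90.8) − 0.00904(117000) + 175(94.1) = 14288.62.
∂Q/∂P_z = 175.
E = (175) × (94.1/14288.62) = 1.1524…

1.15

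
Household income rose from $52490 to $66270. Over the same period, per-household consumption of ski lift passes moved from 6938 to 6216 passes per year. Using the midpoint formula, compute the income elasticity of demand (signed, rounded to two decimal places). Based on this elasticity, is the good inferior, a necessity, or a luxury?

-0.47; inferior

%ΔQ = (6216 − 6938)/[( 6938 + 6216)/2] = -722/6577 = -0.109776…
%ΔIncome = (66270 − 52490)/[( 52490 + 66270)/2] = 13780/59380 = 0.232064…
E_income = (-722/6577) / (13780/59380) = -0.4730…
E_income < 0 ⇒ inferior good.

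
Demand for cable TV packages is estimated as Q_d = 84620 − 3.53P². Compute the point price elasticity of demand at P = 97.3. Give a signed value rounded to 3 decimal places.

dQ_d/dP = −2·3.53·P = -686.938. At P = 97.3, Q_d = 51200.4663.
Ed = (dQ_d/dP)·(P/Q_d) = (-686.938) × (97.3/51200.4663) = -1.30543…

-1.305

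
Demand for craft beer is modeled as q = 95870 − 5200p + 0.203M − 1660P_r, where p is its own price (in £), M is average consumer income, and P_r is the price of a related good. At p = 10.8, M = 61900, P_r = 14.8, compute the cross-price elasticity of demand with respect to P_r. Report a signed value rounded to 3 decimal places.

At the given values, q = 95870 − 5200(10.8) + 0.203(61900) − 1660(14.8) = 27707.7.
∂q/∂P_r = -1660.
E = (-1660) × (14.8/27707.7) = -0.88668…

-0.887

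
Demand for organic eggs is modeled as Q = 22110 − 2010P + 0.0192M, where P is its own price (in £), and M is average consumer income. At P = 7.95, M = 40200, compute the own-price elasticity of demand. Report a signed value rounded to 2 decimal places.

-2.32

At the given values, Q = 22110 − 2010(7.95) + 0.0192(40200) = 6902.34.
∂Q/∂P = −2010.
E = (-2010) × (7.95/6902.34) = -2.3150…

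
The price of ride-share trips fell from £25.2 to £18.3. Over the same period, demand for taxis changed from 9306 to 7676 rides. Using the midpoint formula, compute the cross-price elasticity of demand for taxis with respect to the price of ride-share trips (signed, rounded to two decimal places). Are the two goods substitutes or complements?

%ΔQ_{taxis} = (7676 − 9306)/avg = -1630/8491 = -0.191967…
%ΔP_{ride-share trips} = (18.3 − 25.2)/avg = -6.9/21.75 = -0.317241…
E_cross = (-1630/8491) / (-6.9/21.75) = 0.6051…
E_cross > 0 ⇒ the goods are substitutes.

0.61; substitutes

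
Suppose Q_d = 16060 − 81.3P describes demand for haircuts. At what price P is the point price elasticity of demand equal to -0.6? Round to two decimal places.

74.08

Ed = −81.3P/(16060 − 81.3P). Set this equal to -0.6:
81.3P = 0.6·(16060 − 81.3P) ⇒ 81.3P(1 + 0.6) = 0.6·16060
P = 0.6·16060 / (81.3·1.6) = 74.0774…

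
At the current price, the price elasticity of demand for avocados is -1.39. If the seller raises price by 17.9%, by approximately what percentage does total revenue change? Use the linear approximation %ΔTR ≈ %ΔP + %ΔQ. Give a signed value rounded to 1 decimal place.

%ΔQ ≈ Ed × %ΔP = (-1.39) × (+17.9%) = -24.8810%
%ΔTR ≈ %ΔP + %ΔQ = (+17.9%) + (-24.8810%) = -6.9810%

-7.0%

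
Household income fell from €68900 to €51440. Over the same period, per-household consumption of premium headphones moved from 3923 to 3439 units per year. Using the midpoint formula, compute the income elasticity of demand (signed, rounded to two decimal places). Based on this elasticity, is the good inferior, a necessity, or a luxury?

0.45; necessity

%ΔQ = (3439 − 3923)/[( 3923 + 3439)/2] = -484/3681 = -0.131486…
%ΔIncome = (51440 − 68900)/[( 68900 + 51440)/2] = -17460/60170 = -0.290177…
E_income = (-484/3681) / (-17460/60170) = 0.4531…
0 < E_income < 1 ⇒ normal good, necessity.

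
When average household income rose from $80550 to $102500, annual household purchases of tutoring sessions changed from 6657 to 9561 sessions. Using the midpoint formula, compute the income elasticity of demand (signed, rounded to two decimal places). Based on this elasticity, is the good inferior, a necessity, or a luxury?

%ΔQ = (9561 − 6657)/[( 6657 + 9561)/2] = 2904/8109 = 0.358120…
%ΔIncome = (102500 − 80550)/[( 80550 + 102500)/2] = 21950/91525 = 0.239825…
E_income = (2904/8109) / (21950/91525) = 1.4932…
E_income > 1 ⇒ normal good, luxury.

1.49; luxury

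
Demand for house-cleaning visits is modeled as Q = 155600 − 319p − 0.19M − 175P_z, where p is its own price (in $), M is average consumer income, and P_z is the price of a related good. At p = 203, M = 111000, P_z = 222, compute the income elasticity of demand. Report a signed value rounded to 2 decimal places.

At the given values, Q = 155600 − 319(203) − 0.19(111000) − 175(222) = 30903.
∂Q/∂M = -0.19.
E = (-0.19) × (111000/30903) = -0.6824…

-0.68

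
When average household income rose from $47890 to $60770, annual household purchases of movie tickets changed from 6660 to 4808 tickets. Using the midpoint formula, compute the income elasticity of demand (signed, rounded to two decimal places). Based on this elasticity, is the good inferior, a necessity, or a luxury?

-1.36; inferior

%ΔQ = (4808 − 6660)/[( 6660 + 4808)/2] = -1852/5734 = -0.322985…
%ΔIncome = (60770 − 47890)/[( 47890 + 60770)/2] = 12880/54330 = 0.237069…
E_income = (-1852/5734) / (12880/54330) = -1.3624…
E_income < 0 ⇒ inferior good.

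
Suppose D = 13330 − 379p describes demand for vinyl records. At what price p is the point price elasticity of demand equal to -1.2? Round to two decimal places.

19.18

Ed = −379p/(13330 − 379p). Set this equal to -1.2:
379p = 1.2·(13330 − 379p) ⇒ 379p(1 + 1.2) = 1.2·13330
p = 1.2·13330 / (379·2.2) = 19.1844…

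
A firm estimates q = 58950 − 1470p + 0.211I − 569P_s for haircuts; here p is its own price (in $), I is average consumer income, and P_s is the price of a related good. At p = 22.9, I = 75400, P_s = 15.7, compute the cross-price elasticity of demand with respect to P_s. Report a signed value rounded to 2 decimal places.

At the given values, q = 58950 − 1470(22.9) + 0.211(75400) − 569(15.7) = 32263.1.
∂q/∂P_s = -569.
E = (-569) × (15.7/32263.1) = -0.2768…

-0.28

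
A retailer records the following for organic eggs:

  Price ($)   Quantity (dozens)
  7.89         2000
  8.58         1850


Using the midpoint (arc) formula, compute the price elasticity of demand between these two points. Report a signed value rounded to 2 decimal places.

%ΔQ = (1850 − 2000) / [(2000 + 1850)/2] = -150/1925 = -0.077922…
%ΔP = (8.58 − 7.89) / [(7.89 + 8.58)/2] = 0.69/8.235 = 0.083788…
Arc Ed = %ΔQ / %ΔP = (-150/1925) / (0.69/8.235) = -0.9299…

-0.93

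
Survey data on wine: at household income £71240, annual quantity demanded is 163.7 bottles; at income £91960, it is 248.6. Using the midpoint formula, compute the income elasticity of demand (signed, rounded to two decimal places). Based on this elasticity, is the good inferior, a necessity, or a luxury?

1.62; luxury

%ΔQ = (248.6 − 163.7)/[( 163.7 + 248.6)/2] = 84.9/206.15 = 0.411836…
%ΔIncome = (91960 − 71240)/[( 71240 + 91960)/2] = 20720/81600 = 0.253921…
E_income = (84.9/206.15) / (20720/81600) = 1.6219…
E_income > 1 ⇒ normal good, luxury.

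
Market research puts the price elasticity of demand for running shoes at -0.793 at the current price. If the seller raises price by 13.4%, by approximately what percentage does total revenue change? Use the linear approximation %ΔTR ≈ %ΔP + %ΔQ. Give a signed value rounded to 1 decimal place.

+2.8%

%ΔQ ≈ Ed × %ΔP = (-0.793) × (+13.4%) = -10.6262%
%ΔTR ≈ %ΔP + %ΔQ = (+13.4%) + (-10.6262%) = +2.7738%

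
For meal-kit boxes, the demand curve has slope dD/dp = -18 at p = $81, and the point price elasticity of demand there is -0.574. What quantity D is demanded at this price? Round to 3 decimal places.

2540.070

Ed = (dD/dp)·(p/D) ⇒ D = (dD/dp)·p/Ed = (-18)·81/(-0.574) = 2540.06968…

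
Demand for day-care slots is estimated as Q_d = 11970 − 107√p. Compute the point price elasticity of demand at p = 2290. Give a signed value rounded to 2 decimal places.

-0.37

dQ_d/dp = −107/(2√p) = -1.11799. At p = 2290, Q_d = 6849.63.
Ed = (dQ_d/dp)·(p/Q_d) = (-1.11799) × (2290/6849.63) = -0.3737…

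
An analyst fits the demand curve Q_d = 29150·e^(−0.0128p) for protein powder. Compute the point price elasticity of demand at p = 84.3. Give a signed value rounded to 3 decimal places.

dQ_d/dp = −0.0128·Q_d = -126.832. At p = 84.3, Q_d = 9908.72.
Ed = (dQ_d/dp)·(p/Q_d) = (-126.832) × (84.3/9908.72) = -1.07904

-1.079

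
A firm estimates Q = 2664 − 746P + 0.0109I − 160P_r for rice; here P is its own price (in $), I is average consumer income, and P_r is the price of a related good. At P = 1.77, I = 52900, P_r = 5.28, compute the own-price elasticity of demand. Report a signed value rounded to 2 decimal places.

-1.23

At the given values, Q = 2664 − 746(1.77) + 0.0109(52900) − 160(5.28) = 1075.39.
∂Q/∂P = −746.
E = (-746) × (1.77/1075.39) = -1.2278…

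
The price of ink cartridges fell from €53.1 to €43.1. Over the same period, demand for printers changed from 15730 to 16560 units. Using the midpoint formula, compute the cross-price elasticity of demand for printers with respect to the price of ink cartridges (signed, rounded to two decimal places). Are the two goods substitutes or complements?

-0.25; complements

%ΔQ_{printers} = (16560 − 15730)/avg = 830/16145 = 0.051409…
%ΔP_{ink cartridges} = (43.1 − 53.1)/avg = -10/48.1 = -0.207900…
E_cross = (830/16145) / (-10/48.1) = -0.2472…
E_cross < 0 ⇒ the goods are complements.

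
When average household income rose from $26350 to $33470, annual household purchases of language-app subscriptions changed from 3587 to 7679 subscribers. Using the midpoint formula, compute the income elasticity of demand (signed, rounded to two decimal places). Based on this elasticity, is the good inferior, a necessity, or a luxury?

3.05; luxury

%ΔQ = (7679 − 3587)/[( 3587 + 7679)/2] = 4092/5633 = 0.726433…
%ΔIncome = (33470 − 26350)/[( 26350 + 33470)/2] = 7120/29910 = 0.238047…
E_income = (4092/5633) / (7120/29910) = 3.0516…
E_income > 1 ⇒ normal good, luxury.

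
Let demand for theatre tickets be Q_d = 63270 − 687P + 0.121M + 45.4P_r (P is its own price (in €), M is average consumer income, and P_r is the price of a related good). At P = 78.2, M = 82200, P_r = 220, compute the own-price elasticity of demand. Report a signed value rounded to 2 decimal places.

At the given values, Q_d = 63270 − 687(78.2) + 0.121(82200) + 45.4(220) = 29480.8.
∂Q_d/∂P = −687.
E = (-687) × (78.2/29480.8) = -1.8223…

-1.82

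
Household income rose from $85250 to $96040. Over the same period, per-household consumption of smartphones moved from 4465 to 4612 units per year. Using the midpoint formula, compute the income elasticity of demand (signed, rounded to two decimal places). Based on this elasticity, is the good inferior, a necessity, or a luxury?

%ΔQ = (4612 − 4465)/[( 4465 + 4612)/2] = 147/4538.5 = 0.032389…
%ΔIncome = (96040 − 85250)/[( 85250 + 96040)/2] = 10790/90645 = 0.119035…
E_income = (147/4538.5) / (10790/90645) = 0.2720…
0 < E_income < 1 ⇒ normal good, necessity.

0.27; necessity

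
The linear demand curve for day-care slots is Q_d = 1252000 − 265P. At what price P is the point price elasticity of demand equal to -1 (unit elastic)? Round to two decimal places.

2362.26

Ed = −265P/(1252000 − 265P). Set this equal to -1:
265P = 1·(1252000 − 265P) ⇒ 265P(1 + 1) = 1·1252000
P = 1·1252000 / (265·2) = 2362.2641…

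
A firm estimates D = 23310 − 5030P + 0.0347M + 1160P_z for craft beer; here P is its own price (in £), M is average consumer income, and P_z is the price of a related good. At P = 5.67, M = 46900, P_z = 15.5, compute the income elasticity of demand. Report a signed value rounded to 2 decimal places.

0.11

At the given values, D = 23310 − 5030(5.67) + 0.0347(46900) + 1160(15.5) = 14397.33.
∂D/∂M = 0.0347.
E = (0.0347) × (46900/14397.33) = 0.1130…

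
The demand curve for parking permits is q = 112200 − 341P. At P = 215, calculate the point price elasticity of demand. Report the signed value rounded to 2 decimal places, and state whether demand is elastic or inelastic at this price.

-1.89; elastic

dq/dP = −341. At P = 215, q = 112200 − 341(215) = 38885.
Ed = (dq/dP)·(P/q) = −341 × (215/38885) = -1.8854…
|Ed| = 1.89 > 1, so demand is elastic.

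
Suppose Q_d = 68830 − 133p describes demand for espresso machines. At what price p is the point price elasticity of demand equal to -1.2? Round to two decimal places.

Ed = −133p/(68830 − 133p). Set this equal to -1.2:
133p = 1.2·(68830 − 133p) ⇒ 133p(1 + 1.2) = 1.2·68830
p = 1.2·68830 / (133·2.2) = 282.2829…

282.28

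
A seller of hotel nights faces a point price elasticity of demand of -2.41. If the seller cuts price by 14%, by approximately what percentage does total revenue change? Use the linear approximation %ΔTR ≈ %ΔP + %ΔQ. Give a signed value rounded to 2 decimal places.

+19.74%

%ΔQ ≈ Ed × %ΔP = (-2.41) × (-14%) = +33.7400%
%ΔTR ≈ %ΔP + %ΔQ = (-14%) + (+33.7400%) = +19.7400%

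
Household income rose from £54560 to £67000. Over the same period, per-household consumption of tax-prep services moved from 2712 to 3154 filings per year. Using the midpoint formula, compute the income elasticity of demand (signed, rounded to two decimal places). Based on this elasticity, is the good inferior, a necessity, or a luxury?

%ΔQ = (3154 − 2712)/[( 2712 + 3154)/2] = 442/2933 = 0.150698…
%ΔIncome = (67000 − 54560)/[( 54560 + 67000)/2] = 12440/60780 = 0.204672…
E_income = (442/2933) / (12440/60780) = 0.7362…
0 < E_income < 1 ⇒ normal good, necessity.

0.74; necessity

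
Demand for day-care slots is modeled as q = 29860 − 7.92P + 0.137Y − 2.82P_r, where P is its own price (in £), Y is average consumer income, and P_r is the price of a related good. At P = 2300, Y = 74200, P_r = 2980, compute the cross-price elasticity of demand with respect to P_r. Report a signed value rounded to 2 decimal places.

-0.63

At the given values, q = 29860 − 7.92(2300) + 0.137(74200) − 2.82(2980) = 13405.8.
∂q/∂P_r = -2.82.
E = (-2.82) × (2980/13405.8) = -0.6268…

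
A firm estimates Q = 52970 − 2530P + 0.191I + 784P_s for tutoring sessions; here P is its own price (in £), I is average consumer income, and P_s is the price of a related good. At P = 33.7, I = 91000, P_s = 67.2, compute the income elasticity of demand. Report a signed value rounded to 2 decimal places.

At the given values, Q = 52970 − 2530(33.7) + 0.191(91000) + 784(67.2) = 37774.8.
∂Q/∂I = 0.191.
E = (0.191) × (91000/37774.8) = 0.4601…

0.46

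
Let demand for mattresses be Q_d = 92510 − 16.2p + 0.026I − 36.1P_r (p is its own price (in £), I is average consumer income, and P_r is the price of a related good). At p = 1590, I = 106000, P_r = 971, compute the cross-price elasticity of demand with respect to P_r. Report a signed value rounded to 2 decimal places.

-1.02

At the given values, Q_d = 92510 − 16.2(1590) + 0.026(106000) − 36.1(971) = 34454.9.
∂Q_d/∂P_r = -36.1.
E = (-36.1) × (971/34454.9) = -1.0173…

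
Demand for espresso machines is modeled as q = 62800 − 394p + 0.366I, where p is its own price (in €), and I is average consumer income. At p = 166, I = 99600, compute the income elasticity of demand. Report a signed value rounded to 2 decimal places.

At the given values, q = 62800 − 394(166) + 0.366(99600) = 33849.6.
∂q/∂I = 0.366.
E = (0.366) × (99600/33849.6) = 1.0769…

1.08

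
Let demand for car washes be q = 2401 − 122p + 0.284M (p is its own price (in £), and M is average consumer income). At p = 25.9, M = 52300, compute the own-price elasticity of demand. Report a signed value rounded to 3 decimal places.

-0.224

At the given values, q = 2401 − 122(25.9) + 0.284(52300) = 14094.4.
∂q/∂p = −122.
E = (-122) × (25.9/14094.4) = -0.22418…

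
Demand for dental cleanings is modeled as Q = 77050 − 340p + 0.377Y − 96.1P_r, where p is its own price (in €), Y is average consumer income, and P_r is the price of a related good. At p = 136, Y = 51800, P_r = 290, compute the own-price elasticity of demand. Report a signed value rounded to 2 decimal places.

-2.06

At the given values, Q = 77050 − 340(136) + 0.377(51800) − 96.1(290) = 22469.6.
∂Q/∂p = −340.
E = (-340) × (136/22469.6) = -2.0578…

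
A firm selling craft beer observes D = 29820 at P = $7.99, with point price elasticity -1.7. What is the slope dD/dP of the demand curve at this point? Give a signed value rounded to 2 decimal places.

Ed = (dD/dP)·(P/D) ⇒ dD/dP = Ed·D/P = (-1.7)·29820/7.99 = -6344.6808…

-6344.68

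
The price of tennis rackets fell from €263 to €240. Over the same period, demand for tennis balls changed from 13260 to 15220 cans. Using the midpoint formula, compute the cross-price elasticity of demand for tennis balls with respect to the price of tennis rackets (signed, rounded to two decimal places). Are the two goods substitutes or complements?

%ΔQ_{tennis balls} = (15220 − 13260)/avg = 1960/14240 = 0.137640…
%ΔP_{tennis rackets} = (240 − 263)/avg = -23/251.5 = -0.091451…
E_cross = (1960/14240) / (-23/251.5) = -1.5050…
E_cross < 0 ⇒ the goods are complements.

-1.51; complements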